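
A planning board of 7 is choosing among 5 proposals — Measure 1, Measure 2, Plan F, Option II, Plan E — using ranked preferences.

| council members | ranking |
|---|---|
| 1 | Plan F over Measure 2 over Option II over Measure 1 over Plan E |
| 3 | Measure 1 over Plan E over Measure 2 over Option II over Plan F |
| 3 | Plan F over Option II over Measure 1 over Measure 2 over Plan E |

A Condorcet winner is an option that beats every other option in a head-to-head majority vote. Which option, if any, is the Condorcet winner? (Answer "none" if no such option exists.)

Plan F

Pairwise majorities:
Measure 1 vs Measure 2: Measure 1 preferred on 3+3 = 6 ballots; Measure 1 wins 6–1.
Measure 1 vs Plan F: 3 for Measure 1, 4 for Plan F — Plan F by 4–3.
Measure 1 vs Option II: 3 to 4, Option II.
Measure 1 vs Plan E: 7 to 0, Measure 1.
Measure 2 vs Plan F: 3 for Measure 2, 4 for Plan F — Plan F by 4–3.
Measure 2 vs Option II: 4 to 3, Measure 2.
Measure 2 vs Plan E: Measure 2 is ranked higher on 1+3 = 4 ballots, Plan E on 3. Measure 2 wins 4–3.
Plan F vs Option II: Plan F preferred on 1+3 = 4 ballots; Plan F wins 4–3.
Plan F vs Plan E: 1+3 = 4 for Plan F, 3 for Plan E — Plan F by 4–3.
Option II vs Plan E: 1+3 = 4 for Option II, 3 for Plan E — Option II by 4–3.
Plan F defeats every rival head-to-head and is the Condorcet winner.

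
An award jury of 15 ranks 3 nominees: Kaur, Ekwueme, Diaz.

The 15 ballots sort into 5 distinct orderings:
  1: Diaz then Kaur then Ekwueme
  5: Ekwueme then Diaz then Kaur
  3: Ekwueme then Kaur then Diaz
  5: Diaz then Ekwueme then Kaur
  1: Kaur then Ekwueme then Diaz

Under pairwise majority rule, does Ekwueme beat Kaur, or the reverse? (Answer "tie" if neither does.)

Ballots ranking Ekwueme above Kaur: 5 + 3 + 5 = 13.
Ballots ranking Kaur above Ekwueme: 15 − 13 = 2.
Ekwueme wins the head-to-head 13–2.

Ekwueme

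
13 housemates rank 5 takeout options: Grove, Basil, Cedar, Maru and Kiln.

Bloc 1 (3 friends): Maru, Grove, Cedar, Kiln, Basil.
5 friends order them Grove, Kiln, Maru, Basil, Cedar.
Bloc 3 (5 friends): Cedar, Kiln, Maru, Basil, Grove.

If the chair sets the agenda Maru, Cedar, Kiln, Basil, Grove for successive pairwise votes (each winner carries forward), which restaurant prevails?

Grove

Round 1: Maru vs Cedar — 8–5, Maru advances.
Round 2: Maru vs Kiln — 3–10, Kiln advances.
Round 3: Kiln vs Basil — 13–0, Kiln advances.
Round 4: Kiln vs Grove — 5–8, Grove advances.
Grove survives the agenda.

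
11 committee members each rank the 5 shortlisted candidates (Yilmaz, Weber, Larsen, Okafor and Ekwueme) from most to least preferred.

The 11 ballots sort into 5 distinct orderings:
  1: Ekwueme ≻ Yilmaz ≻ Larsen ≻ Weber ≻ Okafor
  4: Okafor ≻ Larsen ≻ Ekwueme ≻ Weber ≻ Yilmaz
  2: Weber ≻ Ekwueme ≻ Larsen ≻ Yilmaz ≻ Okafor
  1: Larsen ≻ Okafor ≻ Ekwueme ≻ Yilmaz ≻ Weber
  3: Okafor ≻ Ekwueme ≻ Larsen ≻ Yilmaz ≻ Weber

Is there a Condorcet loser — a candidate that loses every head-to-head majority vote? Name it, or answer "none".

Yilmaz

Pairwise majorities:
Yilmaz vs Weber: 5 to 6, Weber.
Yilmaz vs Larsen: 1 for Yilmaz, 10 for Larsen — Larsen by 10–1.
Yilmaz vs Okafor: Yilmaz is ranked higher on 1+2 = 3 ballots, Okafor on 8. Okafor wins 8–3.
Yilmaz vs Ekwueme: 0 for Yilmaz, 11 for Ekwueme — Ekwueme by 11–0.
Weber–Larsen: Larsen 9–2.
Weber–Okafor: Okafor 8–3.
Weber vs Ekwueme: Weber is ranked higher on 2 ballots, Ekwueme on 9. Ekwueme wins 9–2.
Larsen vs Okafor: Okafor, 7–4.
Larsen vs Ekwueme: Ekwueme, 6–5.
Okafor vs Ekwueme: Okafor is ranked higher on 4+1+3 = 8 ballots, Ekwueme on 3. Okafor wins 8–3.
Yilmaz is beaten in every head-to-head and is the Condorcet loser.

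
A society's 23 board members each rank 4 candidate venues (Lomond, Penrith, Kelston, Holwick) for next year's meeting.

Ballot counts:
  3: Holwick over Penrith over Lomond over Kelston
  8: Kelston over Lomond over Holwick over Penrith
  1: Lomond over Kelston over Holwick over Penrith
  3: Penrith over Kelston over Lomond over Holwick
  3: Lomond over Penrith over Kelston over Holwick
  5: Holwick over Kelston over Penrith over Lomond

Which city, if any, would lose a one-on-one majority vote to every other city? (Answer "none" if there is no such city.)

Penrith

Pairwise majorities:
Lomond vs Penrith: 12 to 11, Lomond.
Lomond vs Kelston: Kelston, 16–7.
Lomond–Holwick: Lomond 15–8.
Penrith vs Kelston: Penrith is ranked higher on 3+3+3 = 9 ballots, Kelston on 14. Kelston wins 14–9.
Penrith vs Holwick: Holwick wins 17–6.
Kelston vs Holwick: 8+1+3+3 = 15 for Kelston, 8 for Holwick — Kelston by 15–8.
Penrith is beaten in every head-to-head and is the Condorcet loser.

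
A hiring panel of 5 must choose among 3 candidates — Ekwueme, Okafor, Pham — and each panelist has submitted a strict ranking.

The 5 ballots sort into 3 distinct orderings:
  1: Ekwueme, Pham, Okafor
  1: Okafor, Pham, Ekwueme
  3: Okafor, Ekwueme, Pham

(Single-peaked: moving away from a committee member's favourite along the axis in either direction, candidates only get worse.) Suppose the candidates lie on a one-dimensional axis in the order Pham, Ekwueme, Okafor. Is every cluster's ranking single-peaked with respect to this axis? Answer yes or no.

no

Axis positions: Pham=1, Ekwueme=2, Okafor=3.
Cluster 1 (peak Ekwueme at position 2): ranking walks positions 2-1-3, expanding outward from the peak — single-peaked.
Cluster 2: ranking walks positions 3-1-2; Pham is ranked above Ekwueme even though Ekwueme lies between Pham and the peak Okafor on the axis — preferences dip and rise again. Not single-peaked.
Cluster 3 (peak Okafor at position 3): ranking walks positions 3-2-1, expanding outward from the peak — single-peaked.
Cluster 2 violates single-peakedness, so the profile is not single-peaked on this axis.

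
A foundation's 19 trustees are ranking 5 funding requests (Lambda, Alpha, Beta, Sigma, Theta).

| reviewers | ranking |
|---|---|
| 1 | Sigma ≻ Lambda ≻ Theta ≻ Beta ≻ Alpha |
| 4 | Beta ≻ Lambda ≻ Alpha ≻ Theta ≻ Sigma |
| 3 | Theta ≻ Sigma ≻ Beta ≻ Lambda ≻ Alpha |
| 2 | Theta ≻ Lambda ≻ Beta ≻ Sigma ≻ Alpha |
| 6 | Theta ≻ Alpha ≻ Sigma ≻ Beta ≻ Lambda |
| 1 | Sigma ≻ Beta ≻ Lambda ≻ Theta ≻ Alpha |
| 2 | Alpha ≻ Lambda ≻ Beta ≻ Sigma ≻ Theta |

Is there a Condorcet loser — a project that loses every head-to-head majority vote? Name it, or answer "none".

none

Pairwise majorities:
Lambda–Alpha: Lambda 11–8.
Lambda vs Beta: 5 to 14, Beta.
Lambda vs Sigma: Lambda is ranked higher on 4+2+2 = 8 ballots, Sigma on 11. Sigma wins 11–8.
Lambda vs Theta: Theta, 11–8.
Alpha vs Beta: Alpha is ranked higher on 6+2 = 8 ballots, Beta on 11. Beta wins 11–8.
Alpha vs Sigma: Alpha is ranked higher on 4+6+2 = 12 ballots, Sigma on 7. Alpha wins 12–7.
Alpha vs Theta: Alpha preferred on 4+2 = 6 ballots; Theta wins 13–6.
Beta vs Sigma: Beta is ranked higher on 4+2+2 = 8 ballots, Sigma on 11. Sigma wins 11–8.
Beta vs Theta: Beta is ranked higher on 4+1+2 = 7 ballots, Theta on 12. Theta wins 12–7.
Sigma vs Theta: Sigma preferred on 1+1+2 = 4 ballots; Theta wins 15–4.
Each project has at least one pairwise win (Lambda beats Alpha; Alpha beats Sigma; Beta beats Lambda; Sigma beats Lambda; Theta beats Lambda) — no Condorcet loser.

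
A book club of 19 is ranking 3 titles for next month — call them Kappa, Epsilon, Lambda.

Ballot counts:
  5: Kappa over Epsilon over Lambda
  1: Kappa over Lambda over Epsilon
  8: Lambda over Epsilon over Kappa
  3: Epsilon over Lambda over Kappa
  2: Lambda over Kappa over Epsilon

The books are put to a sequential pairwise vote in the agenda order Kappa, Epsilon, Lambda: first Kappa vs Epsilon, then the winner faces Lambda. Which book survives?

Lambda

Round 1: Kappa vs Epsilon — 8–11, Epsilon advances.
Round 2: Epsilon vs Lambda — 8–11, Lambda advances.
The agenda winner is Lambda.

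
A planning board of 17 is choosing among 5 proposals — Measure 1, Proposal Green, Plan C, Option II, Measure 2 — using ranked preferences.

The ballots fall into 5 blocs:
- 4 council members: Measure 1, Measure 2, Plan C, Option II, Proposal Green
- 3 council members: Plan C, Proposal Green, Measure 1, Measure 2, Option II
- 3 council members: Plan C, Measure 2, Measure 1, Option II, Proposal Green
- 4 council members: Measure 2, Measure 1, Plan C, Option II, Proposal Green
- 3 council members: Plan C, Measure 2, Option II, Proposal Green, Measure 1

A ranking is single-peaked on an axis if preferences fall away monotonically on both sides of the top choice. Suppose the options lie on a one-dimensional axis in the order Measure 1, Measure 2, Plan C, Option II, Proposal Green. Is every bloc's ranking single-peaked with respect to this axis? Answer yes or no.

Axis positions: Measure 1=1, Measure 2=2, Plan C=3, Option II=4, Proposal Green=5.
Bloc 1 (peak Measure 1 at position 1): ranking walks positions 1-2-3-4-5, expanding outward from the peak — single-peaked.
Bloc 2: ranking walks positions 3-5-1-2-4; Proposal Green is ranked above Option II even though Option II lies between Proposal Green and the peak Plan C on the axis — preferences dip and rise again. Not single-peaked.
Bloc 3 (peak Plan C at position 3): ranking walks positions 3-2-1-4-5, expanding outward from the peak — single-peaked.
Bloc 4 (peak Measure 2 at position 2): ranking walks positions 2-1-3-4-5, expanding outward from the peak — single-peaked.
Bloc 5 (peak Plan C at position 3): ranking walks positions 3-2-4-5-1, expanding outward from the peak — single-peaked.
Bloc 2 violates single-peakedness, so the profile is not single-peaked on this axis.

no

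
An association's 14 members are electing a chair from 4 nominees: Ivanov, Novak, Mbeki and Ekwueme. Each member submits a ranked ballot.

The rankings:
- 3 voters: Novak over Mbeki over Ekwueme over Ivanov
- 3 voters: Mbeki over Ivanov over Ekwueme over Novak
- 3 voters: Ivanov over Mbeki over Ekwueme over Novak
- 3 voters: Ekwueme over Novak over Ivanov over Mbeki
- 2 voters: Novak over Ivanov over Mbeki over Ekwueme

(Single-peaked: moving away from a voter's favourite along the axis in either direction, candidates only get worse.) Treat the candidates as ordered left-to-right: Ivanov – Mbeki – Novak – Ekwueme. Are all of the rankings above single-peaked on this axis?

no

Axis positions: Ivanov=1, Mbeki=2, Novak=3, Ekwueme=4.
Group 1 (peak Novak at position 3): ranking walks positions 3-2-4-1, expanding outward from the peak — single-peaked.
Group 2: ranking walks positions 2-1-4-3; Ekwueme is ranked above Novak even though Novak lies between Ekwueme and the peak Mbeki on the axis — preferences dip and rise again. Not single-peaked.
Group 3: ranking walks positions 1-2-4-3; Ekwueme is ranked above Novak even though Novak lies between Ekwueme and the peak Ivanov on the axis — preferences dip and rise again. Not single-peaked.
Group 4: ranking walks positions 4-3-1-2; Ivanov is ranked above Mbeki even though Mbeki lies between Ivanov and the peak Ekwueme on the axis — preferences dip and rise again. Not single-peaked.
Group 5: ranking walks positions 3-1-2-4; Ivanov is ranked above Mbeki even though Mbeki lies between Ivanov and the peak Novak on the axis — preferences dip and rise again. Not single-peaked.
Group 2 violates single-peakedness, so the profile is not single-peaked on this axis.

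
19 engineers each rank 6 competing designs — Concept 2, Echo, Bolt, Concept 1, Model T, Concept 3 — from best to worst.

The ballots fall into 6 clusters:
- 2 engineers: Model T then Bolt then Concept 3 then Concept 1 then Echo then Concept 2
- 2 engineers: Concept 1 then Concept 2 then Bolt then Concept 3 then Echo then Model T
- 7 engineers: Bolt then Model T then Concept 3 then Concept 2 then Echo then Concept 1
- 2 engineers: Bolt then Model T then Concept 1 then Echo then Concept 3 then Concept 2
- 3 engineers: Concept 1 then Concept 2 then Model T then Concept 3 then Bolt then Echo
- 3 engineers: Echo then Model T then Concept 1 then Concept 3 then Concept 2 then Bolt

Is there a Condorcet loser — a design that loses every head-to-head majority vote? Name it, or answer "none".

Head-to-head results (19 engineers):
Concept 2–Echo: Concept 2 12–7.
Concept 2 vs Bolt: 2+3+3 = 8 for Concept 2, 11 for Bolt — Bolt by 11–8.
Concept 2–Concept 1: Concept 1 12–7.
Concept 2–Model T: Model T 14–5.
Concept 2 vs Concept 3: Concept 2 preferred on 2+3 = 5 ballots; Concept 3 wins 14–5.
Echo–Bolt: Bolt 16–3.
Echo vs Concept 1: Echo is ranked higher on 7+3 = 10 ballots, Concept 1 on 9. Echo wins 10–9.
Echo vs Model T: Echo is ranked higher on 2+3 = 5 ballots, Model T on 14. Model T wins 14–5.
Echo vs Concept 3: Echo is ranked higher on 2+3 = 5 ballots, Concept 3 on 14. Concept 3 wins 14–5.
Bolt vs Concept 1: Bolt preferred on 2+7+2 = 11 ballots; Bolt wins 11–8.
Bolt vs Model T: Bolt is ranked higher on 2+7+2 = 11 ballots, Model T on 8. Bolt wins 11–8.
Bolt vs Concept 3: 2+2+7+2 = 13 for Bolt, 6 for Concept 3 — Bolt by 13–6.
Concept 1 vs Model T: 5 to 14, Model T.
Concept 1 vs Concept 3: Concept 1 is ranked higher on 2+2+3+3 = 10 ballots, Concept 3 on 9. Concept 1 wins 10–9.
Model T vs Concept 3: 17 to 2, Model T.
No design is winless: Concept 2 beats Echo; Echo beats Concept 1; Bolt beats Concept 2; Concept 1 beats Concept 2; Model T beats Concept 2; Concept 3 beats Concept 2. There is no Condorcet loser.

none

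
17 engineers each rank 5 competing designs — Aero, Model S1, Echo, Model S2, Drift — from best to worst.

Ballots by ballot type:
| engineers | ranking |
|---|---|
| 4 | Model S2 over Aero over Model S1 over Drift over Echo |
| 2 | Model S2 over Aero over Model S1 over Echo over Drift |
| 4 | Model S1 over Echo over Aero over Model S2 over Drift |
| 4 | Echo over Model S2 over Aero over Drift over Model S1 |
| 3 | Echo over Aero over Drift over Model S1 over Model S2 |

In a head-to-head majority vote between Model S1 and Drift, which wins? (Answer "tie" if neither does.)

Model S1

Ballots ranking Model S1 above Drift: 4 + 2 + 4 = 10.
Ballots ranking Drift above Model S1: 17 − 10 = 7.
Model S1 wins the head-to-head 10–7.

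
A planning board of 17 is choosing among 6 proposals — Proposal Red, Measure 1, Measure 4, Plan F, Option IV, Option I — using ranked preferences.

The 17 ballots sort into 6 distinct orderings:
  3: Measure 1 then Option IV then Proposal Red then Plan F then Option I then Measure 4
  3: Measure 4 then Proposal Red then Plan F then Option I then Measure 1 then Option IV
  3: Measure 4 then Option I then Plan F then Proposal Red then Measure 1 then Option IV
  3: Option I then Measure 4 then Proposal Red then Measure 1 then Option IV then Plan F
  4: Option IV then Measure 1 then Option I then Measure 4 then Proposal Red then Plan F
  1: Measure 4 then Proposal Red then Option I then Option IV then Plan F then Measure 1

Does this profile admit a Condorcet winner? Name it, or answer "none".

Option I

Head-to-head results (17 council members):
Proposal Red vs Measure 1: Proposal Red preferred on 3+3+3+1 = 10 ballots; Proposal Red wins 10–7.
Proposal Red vs Measure 4: 3 to 14, Measure 4.
Proposal Red vs Plan F: 14 to 3, Proposal Red.
Proposal Red vs Option IV: 3+3+3+1 = 10 for Proposal Red, 7 for Option IV — Proposal Red by 10–7.
Proposal Red vs Option I: Proposal Red is ranked higher on 3+3+1 = 7 ballots, Option I on 10. Option I wins 10–7.
Measure 1 vs Measure 4: 3+4 = 7 for Measure 1, 10 for Measure 4 — Measure 4 by 10–7.
Measure 1 vs Plan F: Measure 1 is ranked higher on 3+3+4 = 10 ballots, Plan F on 7. Measure 1 wins 10–7.
Measure 1 vs Option IV: 12 to 5, Measure 1.
Measure 1 vs Option I: Measure 1 is ranked higher on 3+4 = 7 ballots, Option I on 10. Option I wins 10–7.
Measure 4 vs Plan F: 3+3+3+4+1 = 14 for Measure 4, 3 for Plan F — Measure 4 by 14–3.
Measure 4 vs Option IV: Measure 4 is ranked higher on 3+3+3+1 = 10 ballots, Option IV on 7. Measure 4 wins 10–7.
Measure 4 vs Option I: Measure 4 is ranked higher on 3+3+1 = 7 ballots, Option I on 10. Option I wins 10–7.
Plan F vs Option IV: Plan F preferred on 3+3 = 6 ballots; Option IV wins 11–6.
Plan F vs Option I: Plan F preferred on 3+3 = 6 ballots; Option I wins 11–6.
Option IV vs Option I: 3+4 = 7 for Option IV, 10 for Option I — Option I by 10–7.
Option I defeats every rival head-to-head and is the Condorcet winner.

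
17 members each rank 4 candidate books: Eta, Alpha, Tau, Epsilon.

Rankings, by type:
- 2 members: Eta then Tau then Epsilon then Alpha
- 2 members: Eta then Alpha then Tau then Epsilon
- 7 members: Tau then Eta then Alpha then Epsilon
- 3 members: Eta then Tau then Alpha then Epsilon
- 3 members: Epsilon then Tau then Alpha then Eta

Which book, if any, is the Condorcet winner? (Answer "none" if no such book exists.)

Tau

Head-to-head results (17 members):
Eta vs Alpha: Eta, 14–3.
Eta vs Tau: Tau wins 10–7.
Eta vs Epsilon: Eta, 14–3.
Alpha vs Tau: Tau, 15–2.
Alpha vs Epsilon: Alpha wins 12–5.
Tau vs Epsilon: Tau, 14–3.
Only Tau has no losses; Tau is the Condorcet winner.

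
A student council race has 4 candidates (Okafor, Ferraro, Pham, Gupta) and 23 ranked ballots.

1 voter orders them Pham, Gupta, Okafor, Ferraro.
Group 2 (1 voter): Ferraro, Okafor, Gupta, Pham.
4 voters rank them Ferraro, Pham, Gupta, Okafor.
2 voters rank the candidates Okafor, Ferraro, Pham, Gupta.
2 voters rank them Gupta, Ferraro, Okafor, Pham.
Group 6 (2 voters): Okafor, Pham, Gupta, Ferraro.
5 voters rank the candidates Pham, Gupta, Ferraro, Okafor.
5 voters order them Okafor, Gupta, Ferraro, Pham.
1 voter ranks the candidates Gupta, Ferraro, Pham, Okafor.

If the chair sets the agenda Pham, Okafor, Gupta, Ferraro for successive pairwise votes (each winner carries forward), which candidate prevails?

Round 1: Pham vs Okafor — 11–12, Okafor advances.
Round 2: Okafor vs Gupta — 10–13, Gupta advances.
Round 3: Gupta vs Ferraro — 16–7, Gupta advances.
The agenda winner is Gupta.

Gupta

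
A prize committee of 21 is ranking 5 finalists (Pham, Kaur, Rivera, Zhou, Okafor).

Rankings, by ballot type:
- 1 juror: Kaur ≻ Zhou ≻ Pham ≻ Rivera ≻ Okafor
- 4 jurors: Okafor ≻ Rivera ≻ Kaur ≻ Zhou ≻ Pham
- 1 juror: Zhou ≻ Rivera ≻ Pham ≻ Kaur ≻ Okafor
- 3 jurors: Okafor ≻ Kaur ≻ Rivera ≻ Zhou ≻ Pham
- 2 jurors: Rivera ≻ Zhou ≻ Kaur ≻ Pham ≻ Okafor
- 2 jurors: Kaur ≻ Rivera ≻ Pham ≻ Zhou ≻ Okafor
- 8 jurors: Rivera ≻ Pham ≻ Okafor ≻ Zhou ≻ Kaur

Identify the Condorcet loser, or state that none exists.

none

Pairwise majorities:
Pham vs Kaur: Pham preferred on 1+8 = 9 ballots; Kaur wins 12–9.
Pham vs Rivera: 1 to 20, Rivera.
Pham vs Zhou: Zhou, 11–10.
Pham vs Okafor: Pham is ranked higher on 1+1+2+2+8 = 14 ballots, Okafor on 7. Pham wins 14–7.
Kaur–Rivera: Rivera 15–6.
Kaur vs Zhou: Zhou wins 11–10.
Kaur vs Okafor: 6 to 15, Okafor.
Rivera vs Zhou: Rivera wins 19–2.
Rivera vs Okafor: Rivera wins 14–7.
Zhou vs Okafor: 1+1+2+2 = 6 for Zhou, 15 for Okafor — Okafor by 15–6.
Every nominee wins at least one matchup (Pham beats Okafor; Kaur beats Pham; Rivera beats Pham; Zhou beats Pham; Okafor beats Kaur), so there is no Condorcet loser.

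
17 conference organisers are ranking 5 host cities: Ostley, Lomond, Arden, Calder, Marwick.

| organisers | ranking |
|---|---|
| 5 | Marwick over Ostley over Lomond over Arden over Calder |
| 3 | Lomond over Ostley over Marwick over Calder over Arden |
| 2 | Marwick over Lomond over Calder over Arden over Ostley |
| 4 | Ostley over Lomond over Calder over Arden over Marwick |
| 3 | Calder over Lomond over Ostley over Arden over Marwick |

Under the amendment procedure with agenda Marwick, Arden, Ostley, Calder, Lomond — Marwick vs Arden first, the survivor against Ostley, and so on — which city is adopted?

Ostley

Round 1: Marwick vs Arden — 10–7, Marwick advances.
Round 2: Marwick vs Ostley — 7–10, Ostley advances.
Round 3: Ostley vs Calder — 12–5, Ostley advances.
Round 4: Ostley vs Lomond — 9–8, Ostley advances.
Ostley survives the agenda.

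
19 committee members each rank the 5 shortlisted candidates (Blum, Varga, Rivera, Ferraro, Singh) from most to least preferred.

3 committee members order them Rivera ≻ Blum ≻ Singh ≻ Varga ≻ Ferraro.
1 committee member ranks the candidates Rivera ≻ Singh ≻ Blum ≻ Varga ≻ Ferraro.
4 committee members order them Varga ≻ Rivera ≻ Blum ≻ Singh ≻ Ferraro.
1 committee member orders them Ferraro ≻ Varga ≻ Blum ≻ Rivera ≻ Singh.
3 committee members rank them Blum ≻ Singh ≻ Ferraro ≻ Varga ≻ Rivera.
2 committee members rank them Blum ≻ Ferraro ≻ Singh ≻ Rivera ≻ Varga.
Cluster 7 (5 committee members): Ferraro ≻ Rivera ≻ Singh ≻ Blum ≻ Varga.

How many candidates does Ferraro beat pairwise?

2

Ferraro against each rival (19 committee members):
Ferraro vs Blum: Blum, 13–6.
Ferraro vs Varga: Ferraro preferred on 1+3+2+5 = 11 ballots; Ferraro wins 11–8.
Ferraro vs Rivera: 1+3+2+5 = 11 for Ferraro, 8 for Rivera — Ferraro by 11–8.
Ferraro vs Singh: 1+2+5 = 8 for Ferraro, 11 for Singh — Singh by 11–8.
Ferraro beats Varga, Rivera; loses to Blum, Singh — 2 pairwise wins.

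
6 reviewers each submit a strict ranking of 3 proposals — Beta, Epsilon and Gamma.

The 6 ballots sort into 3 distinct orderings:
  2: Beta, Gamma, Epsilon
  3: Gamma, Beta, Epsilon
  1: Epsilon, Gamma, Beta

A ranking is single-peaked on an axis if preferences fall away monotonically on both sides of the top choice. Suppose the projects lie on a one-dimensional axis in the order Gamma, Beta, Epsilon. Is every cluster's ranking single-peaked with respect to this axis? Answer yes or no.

Axis positions: Gamma=1, Beta=2, Epsilon=3.
Cluster 1 (peak Beta at position 2): ranking walks positions 2-1-3, expanding outward from the peak — single-peaked.
Cluster 2 (peak Gamma at position 1): ranking walks positions 1-2-3, expanding outward from the peak — single-peaked.
Cluster 3: ranking walks positions 3-1-2; Gamma is ranked above Beta even though Beta lies between Gamma and the peak Epsilon on the axis — preferences dip and rise again. Not single-peaked.
Cluster 3 violates single-peakedness, so the profile is not single-peaked on this axis.

no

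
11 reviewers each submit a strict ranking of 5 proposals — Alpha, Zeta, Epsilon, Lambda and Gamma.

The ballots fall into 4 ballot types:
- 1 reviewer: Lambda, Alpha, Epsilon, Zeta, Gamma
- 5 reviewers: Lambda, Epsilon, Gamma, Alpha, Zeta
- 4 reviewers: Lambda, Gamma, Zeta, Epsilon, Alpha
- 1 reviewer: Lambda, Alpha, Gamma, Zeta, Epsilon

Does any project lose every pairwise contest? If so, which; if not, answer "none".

Zeta

Head-to-head results (11 reviewers):
Alpha vs Zeta: Alpha, 7–4.
Alpha–Epsilon: Epsilon 9–2.
Alpha vs Lambda: 0 to 11, Lambda.
Alpha vs Gamma: Gamma wins 9–2.
Zeta vs Epsilon: Epsilon wins 6–5.
Zeta vs Lambda: Zeta is ranked higher on 0 ballots, Lambda on 11. Lambda wins 11–0.
Zeta vs Gamma: Gamma, 10–1.
Epsilon vs Lambda: 0 for Epsilon, 11 for Lambda — Lambda by 11–0.
Epsilon vs Gamma: Epsilon is ranked higher on 1+5 = 6 ballots, Gamma on 5. Epsilon wins 6–5.
Lambda vs Gamma: Lambda preferred on 1+5+4+1 = 11 ballots; Lambda wins 11–0.
Zeta loses to every other project — it is the Condorcet loser.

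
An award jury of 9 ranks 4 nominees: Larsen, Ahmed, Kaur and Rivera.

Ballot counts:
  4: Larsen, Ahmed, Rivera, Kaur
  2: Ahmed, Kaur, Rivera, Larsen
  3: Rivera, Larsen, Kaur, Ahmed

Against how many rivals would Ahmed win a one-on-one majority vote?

Ahmed against each rival (9 jurors):
Ahmed vs Larsen: 2 for Ahmed, 7 for Larsen — Larsen by 7–2.
Ahmed vs Kaur: 6 to 3, Ahmed.
Ahmed vs Rivera: Ahmed is ranked higher on 4+2 = 6 ballots, Rivera on 3. Ahmed wins 6–3.
Ahmed beats Kaur, Rivera; loses to Larsen — 2 pairwise wins.

2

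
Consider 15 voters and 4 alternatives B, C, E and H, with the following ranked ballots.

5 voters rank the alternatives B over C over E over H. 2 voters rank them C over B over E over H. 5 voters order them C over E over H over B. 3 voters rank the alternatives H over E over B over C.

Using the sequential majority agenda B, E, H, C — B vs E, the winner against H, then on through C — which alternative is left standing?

Round 1: B vs E — 7–8, E advances.
Round 2: E vs H — 12–3, E advances.
Round 3: E vs C — 3–12, C advances.
C survives the agenda.

C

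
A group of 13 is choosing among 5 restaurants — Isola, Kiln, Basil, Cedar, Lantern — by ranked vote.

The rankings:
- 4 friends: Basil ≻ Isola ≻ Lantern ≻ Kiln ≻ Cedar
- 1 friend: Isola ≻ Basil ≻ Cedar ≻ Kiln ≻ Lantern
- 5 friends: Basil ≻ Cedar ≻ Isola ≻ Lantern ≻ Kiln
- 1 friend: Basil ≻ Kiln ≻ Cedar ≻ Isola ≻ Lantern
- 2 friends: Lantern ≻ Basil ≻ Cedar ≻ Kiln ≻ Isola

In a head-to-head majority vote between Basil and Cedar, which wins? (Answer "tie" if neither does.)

Ballots ranking Basil above Cedar: 4 + 1 + 5 + 1 + 2 = 13.
Ballots ranking Cedar above Basil: 13 − 13 = 0.
Basil wins the head-to-head 13–0.

Basil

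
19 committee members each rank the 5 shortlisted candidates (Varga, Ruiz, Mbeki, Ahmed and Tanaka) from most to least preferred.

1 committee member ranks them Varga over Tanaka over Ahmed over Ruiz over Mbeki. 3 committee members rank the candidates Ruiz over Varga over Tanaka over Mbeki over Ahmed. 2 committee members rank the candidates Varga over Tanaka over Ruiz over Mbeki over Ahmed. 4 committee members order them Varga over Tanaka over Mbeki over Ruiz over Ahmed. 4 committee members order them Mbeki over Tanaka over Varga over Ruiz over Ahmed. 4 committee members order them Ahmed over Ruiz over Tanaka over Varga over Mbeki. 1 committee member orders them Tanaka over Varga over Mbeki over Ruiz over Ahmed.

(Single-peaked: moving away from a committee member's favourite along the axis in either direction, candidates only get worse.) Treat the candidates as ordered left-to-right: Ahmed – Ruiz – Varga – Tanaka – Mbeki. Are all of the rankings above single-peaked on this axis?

Axis positions: Ahmed=1, Ruiz=2, Varga=3, Tanaka=4, Mbeki=5.
Type 1: ranking walks positions 3-4-1-2-5; Ahmed is ranked above Ruiz even though Ruiz lies between Ahmed and the peak Varga on the axis — preferences dip and rise again. Not single-peaked.
Type 2 (peak Ruiz at position 2): ranking walks positions 2-3-4-5-1, expanding outward from the peak — single-peaked.
Type 3 (peak Varga at position 3): ranking walks positions 3-4-2-5-1, expanding outward from the peak — single-peaked.
Type 4 (peak Varga at position 3): ranking walks positions 3-4-5-2-1, expanding outward from the peak — single-peaked.
Type 5 (peak Mbeki at position 5): ranking walks positions 5-4-3-2-1, expanding outward from the peak — single-peaked.
Type 6: ranking walks positions 1-2-4-3-5; Tanaka is ranked above Varga even though Varga lies between Tanaka and the peak Ahmed on the axis — preferences dip and rise again. Not single-peaked.
Type 7 (peak Tanaka at position 4): ranking walks positions 4-3-5-2-1, expanding outward from the peak — single-peaked.
Type 1 violates single-peakedness, so the profile is not single-peaked on this axis.

no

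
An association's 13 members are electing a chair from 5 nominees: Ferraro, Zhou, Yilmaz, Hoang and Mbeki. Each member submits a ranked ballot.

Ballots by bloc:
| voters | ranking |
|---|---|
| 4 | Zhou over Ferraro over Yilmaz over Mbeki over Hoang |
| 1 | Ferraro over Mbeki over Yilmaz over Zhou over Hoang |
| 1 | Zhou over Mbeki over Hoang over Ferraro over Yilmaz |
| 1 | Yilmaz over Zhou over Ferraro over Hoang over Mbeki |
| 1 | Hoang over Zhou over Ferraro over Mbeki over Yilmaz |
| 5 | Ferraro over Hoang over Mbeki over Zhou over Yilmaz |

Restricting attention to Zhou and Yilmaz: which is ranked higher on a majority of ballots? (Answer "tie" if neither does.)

Zhou

Ballots ranking Zhou above Yilmaz: 4 + 1 + 1 + 5 = 11.
Ballots ranking Yilmaz above Zhou: 13 − 11 = 2.
Zhou wins the head-to-head 11–2.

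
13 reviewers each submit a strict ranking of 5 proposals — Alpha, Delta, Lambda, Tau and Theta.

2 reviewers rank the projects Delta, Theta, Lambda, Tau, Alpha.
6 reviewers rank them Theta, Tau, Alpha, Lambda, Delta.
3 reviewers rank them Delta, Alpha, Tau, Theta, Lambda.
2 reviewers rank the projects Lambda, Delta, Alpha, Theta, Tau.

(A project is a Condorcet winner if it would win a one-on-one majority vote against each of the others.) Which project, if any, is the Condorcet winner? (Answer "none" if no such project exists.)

Check each pair by majority over 13 ballots:
Alpha vs Delta: Delta, 7–6.
Alpha vs Lambda: Alpha wins 9–4.
Alpha vs Tau: Alpha preferred on 3+2 = 5 ballots; Tau wins 8–5.
Alpha vs Theta: Theta, 8–5.
Delta vs Lambda: 2+3 = 5 for Delta, 8 for Lambda — Lambda by 8–5.
Delta vs Tau: 2+3+2 = 7 for Delta, 6 for Tau — Delta by 7–6.
Delta vs Theta: Delta, 7–6.
Lambda vs Tau: Lambda is ranked higher on 2+2 = 4 ballots, Tau on 9. Tau wins 9–4.
Lambda–Theta: Theta 11–2.
Tau–Theta: Theta 10–3.
Every project loses at least once (Alpha loses to Delta; Delta loses to Lambda; Lambda loses to Alpha; Tau loses to Delta; Theta loses to Delta). The majority relation contains the cycle Alpha → Lambda → Delta → Alpha, so there is no Condorcet winner.

none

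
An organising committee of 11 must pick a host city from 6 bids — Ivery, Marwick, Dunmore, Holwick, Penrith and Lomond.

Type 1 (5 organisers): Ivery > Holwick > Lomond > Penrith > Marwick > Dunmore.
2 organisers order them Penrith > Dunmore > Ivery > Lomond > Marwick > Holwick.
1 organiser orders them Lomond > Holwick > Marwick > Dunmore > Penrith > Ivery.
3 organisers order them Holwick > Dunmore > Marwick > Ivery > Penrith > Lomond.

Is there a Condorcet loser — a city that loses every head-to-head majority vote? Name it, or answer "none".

Head-to-head results (11 organisers):
Ivery vs Marwick: Ivery wins 7–4.
Ivery vs Dunmore: Ivery preferred on 5 ballots; Dunmore wins 6–5.
Ivery–Holwick: Ivery 7–4.
Ivery–Penrith: Ivery 8–3.
Ivery vs Lomond: 10 to 1, Ivery.
Marwick–Dunmore: Marwick 6–5.
Marwick vs Holwick: Marwick is ranked higher on 2 ballots, Holwick on 9. Holwick wins 9–2.
Marwick vs Penrith: Penrith wins 7–4.
Marwick vs Lomond: 3 for Marwick, 8 for Lomond — Lomond by 8–3.
Dunmore vs Holwick: Dunmore is ranked higher on 2 ballots, Holwick on 9. Holwick wins 9–2.
Dunmore vs Penrith: 1+3 = 4 for Dunmore, 7 for Penrith — Penrith by 7–4.
Dunmore vs Lomond: Lomond wins 6–5.
Holwick–Penrith: Holwick 9–2.
Holwick–Lomond: Holwick 8–3.
Penrith vs Lomond: Lomond wins 6–5.
No city is winless: Ivery beats Marwick; Marwick beats Dunmore; Dunmore beats Ivery; Holwick beats Marwick; Penrith beats Marwick; Lomond beats Marwick. There is no Condorcet loser.

none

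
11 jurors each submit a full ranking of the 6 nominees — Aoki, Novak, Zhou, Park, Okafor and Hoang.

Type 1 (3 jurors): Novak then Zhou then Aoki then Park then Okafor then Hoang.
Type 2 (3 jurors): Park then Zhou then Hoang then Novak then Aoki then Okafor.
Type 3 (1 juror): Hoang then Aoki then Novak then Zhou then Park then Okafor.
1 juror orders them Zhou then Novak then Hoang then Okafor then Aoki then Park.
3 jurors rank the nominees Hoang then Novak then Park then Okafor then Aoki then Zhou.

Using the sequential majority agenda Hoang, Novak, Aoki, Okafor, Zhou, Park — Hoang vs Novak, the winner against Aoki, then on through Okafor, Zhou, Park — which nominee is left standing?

Park

Round 1: Hoang vs Novak — 7–4, Hoang advances.
Round 2: Hoang vs Aoki — 8–3, Hoang advances.
Round 3: Hoang vs Okafor — 8–3, Hoang advances.
Round 4: Hoang vs Zhou — 4–7, Zhou advances.
Round 5: Zhou vs Park — 5–6, Park advances.
The agenda winner is Park.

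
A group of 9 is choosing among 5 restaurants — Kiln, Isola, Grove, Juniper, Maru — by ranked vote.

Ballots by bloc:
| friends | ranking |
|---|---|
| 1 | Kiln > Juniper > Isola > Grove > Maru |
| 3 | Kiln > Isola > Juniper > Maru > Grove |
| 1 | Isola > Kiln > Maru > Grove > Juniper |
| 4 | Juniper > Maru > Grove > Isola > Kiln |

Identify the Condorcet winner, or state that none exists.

none

Pairwise majorities:
Kiln–Isola: Isola 5–4.
Kiln vs Grove: Kiln, 5–4.
Kiln vs Juniper: Kiln, 5–4.
Kiln vs Maru: Kiln, 5–4.
Isola vs Grove: Isola, 5–4.
Isola–Juniper: Juniper 5–4.
Isola vs Maru: Isola, 5–4.
Grove vs Juniper: Juniper, 8–1.
Grove vs Maru: Maru wins 8–1.
Juniper–Maru: Juniper 8–1.
No restaurant is unbeaten: Kiln loses to Isola; Isola loses to Juniper; Grove loses to Kiln; Juniper loses to Kiln; Maru loses to Kiln. In particular Kiln → Juniper → Isola → Kiln is a majority cycle — no Condorcet winner exists.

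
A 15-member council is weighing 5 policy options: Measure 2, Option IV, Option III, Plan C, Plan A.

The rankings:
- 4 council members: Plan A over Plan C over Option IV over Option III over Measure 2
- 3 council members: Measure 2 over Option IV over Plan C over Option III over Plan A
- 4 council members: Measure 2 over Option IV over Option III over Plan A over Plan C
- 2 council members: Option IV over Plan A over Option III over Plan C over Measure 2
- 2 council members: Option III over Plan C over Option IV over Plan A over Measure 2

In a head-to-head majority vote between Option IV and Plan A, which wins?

Option IV

Ballots ranking Option IV above Plan A: 3 + 4 + 2 + 2 = 11.
Ballots ranking Plan A above Option IV: 15 − 11 = 4.
Option IV wins the head-to-head 11–4.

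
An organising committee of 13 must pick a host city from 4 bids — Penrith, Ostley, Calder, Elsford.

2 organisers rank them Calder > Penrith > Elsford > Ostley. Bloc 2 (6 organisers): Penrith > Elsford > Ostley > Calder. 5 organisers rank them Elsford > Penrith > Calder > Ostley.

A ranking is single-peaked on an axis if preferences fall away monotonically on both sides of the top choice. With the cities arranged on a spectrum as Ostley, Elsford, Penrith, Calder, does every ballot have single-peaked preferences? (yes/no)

yes

Axis positions: Ostley=1, Elsford=2, Penrith=3, Calder=4.
Bloc 1 (peak Calder at position 4): ranking walks positions 4-3-2-1, expanding outward from the peak — single-peaked.
Bloc 2 (peak Penrith at position 3): ranking walks positions 3-2-1-4, expanding outward from the peak — single-peaked.
Bloc 3 (peak Elsford at position 2): ranking walks positions 2-3-4-1, expanding outward from the peak — single-peaked.
Every ranking is single-peaked on this axis.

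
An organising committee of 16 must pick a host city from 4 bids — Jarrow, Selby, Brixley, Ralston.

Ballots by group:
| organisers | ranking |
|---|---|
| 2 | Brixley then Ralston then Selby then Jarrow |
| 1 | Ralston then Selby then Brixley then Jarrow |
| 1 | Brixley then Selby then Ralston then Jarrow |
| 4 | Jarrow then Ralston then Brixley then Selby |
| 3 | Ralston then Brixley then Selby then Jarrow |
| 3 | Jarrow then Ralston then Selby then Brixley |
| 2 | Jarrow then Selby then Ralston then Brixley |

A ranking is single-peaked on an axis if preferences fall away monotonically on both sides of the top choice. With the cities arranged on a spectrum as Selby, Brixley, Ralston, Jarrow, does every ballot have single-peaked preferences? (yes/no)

Axis positions: Selby=1, Brixley=2, Ralston=3, Jarrow=4.
Group 1 (peak Brixley at position 2): ranking walks positions 2-3-1-4, expanding outward from the peak — single-peaked.
Group 2: ranking walks positions 3-1-2-4; Selby is ranked above Brixley even though Brixley lies between Selby and the peak Ralston on the axis — preferences dip and rise again. Not single-peaked.
Group 3 (peak Brixley at position 2): ranking walks positions 2-1-3-4, expanding outward from the peak — single-peaked.
Group 4 (peak Jarrow at position 4): ranking walks positions 4-3-2-1, expanding outward from the peak — single-peaked.
Group 5 (peak Ralston at position 3): ranking walks positions 3-2-1-4, expanding outward from the peak — single-peaked.
Group 6: ranking walks positions 4-3-1-2; Selby is ranked above Brixley even though Brixley lies between Selby and the peak Jarrow on the axis — preferences dip and rise again. Not single-peaked.
Group 7: ranking walks positions 4-1-3-2; Selby is ranked above Ralston even though Ralston lies between Selby and the peak Jarrow on the axis — preferences dip and rise again. Not single-peaked.
Group 2 violates single-peakedness, so the profile is not single-peaked on this axis.

no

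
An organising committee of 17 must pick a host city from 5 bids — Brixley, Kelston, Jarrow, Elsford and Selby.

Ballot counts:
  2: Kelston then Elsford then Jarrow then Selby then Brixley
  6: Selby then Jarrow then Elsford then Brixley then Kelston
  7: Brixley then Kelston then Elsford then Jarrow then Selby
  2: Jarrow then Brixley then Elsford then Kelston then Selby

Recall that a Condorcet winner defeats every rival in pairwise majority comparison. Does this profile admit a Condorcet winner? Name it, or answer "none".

Check each pair by majority over 17 ballots:
Brixley vs Kelston: Brixley is ranked higher on 6+7+2 = 15 ballots, Kelston on 2. Brixley wins 15–2.
Brixley vs Jarrow: 7 for Brixley, 10 for Jarrow — Jarrow by 10–7.
Brixley vs Elsford: 7+2 = 9 for Brixley, 8 for Elsford — Brixley by 9–8.
Brixley vs Selby: Brixley wins 9–8.
Kelston vs Jarrow: Kelston, 9–8.
Kelston vs Elsford: Kelston is ranked higher on 2+7 = 9 ballots, Elsford on 8. Kelston wins 9–8.
Kelston vs Selby: Kelston is ranked higher on 2+7+2 = 11 ballots, Selby on 6. Kelston wins 11–6.
Jarrow–Elsford: Elsford 9–8.
Jarrow vs Selby: 11 to 6, Jarrow.
Elsford vs Selby: Elsford, 11–6.
Each city drops at least one matchup (Brixley loses to Jarrow; Kelston loses to Brixley; Jarrow loses to Kelston; Elsford loses to Brixley; Selby loses to Brixley); the cycle Brixley → Kelston → Jarrow → Brixley rules out a Condorcet winner.

none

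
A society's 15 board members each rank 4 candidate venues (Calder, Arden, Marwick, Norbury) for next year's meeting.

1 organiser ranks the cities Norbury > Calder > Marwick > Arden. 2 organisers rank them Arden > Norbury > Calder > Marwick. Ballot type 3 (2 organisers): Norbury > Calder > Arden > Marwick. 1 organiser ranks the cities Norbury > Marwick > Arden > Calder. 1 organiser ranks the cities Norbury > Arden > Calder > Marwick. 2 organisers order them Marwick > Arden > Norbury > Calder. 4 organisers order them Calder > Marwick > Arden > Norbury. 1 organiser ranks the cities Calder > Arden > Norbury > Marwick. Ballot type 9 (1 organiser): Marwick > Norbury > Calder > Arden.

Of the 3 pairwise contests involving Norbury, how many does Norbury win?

Norbury against each rival (15 organisers):
Norbury vs Calder: 10 to 5, Norbury.
Norbury vs Arden: Arden wins 9–6.
Norbury vs Marwick: 8 to 7, Norbury.
Norbury beats Calder, Marwick; loses to Arden — 2 pairwise wins.

2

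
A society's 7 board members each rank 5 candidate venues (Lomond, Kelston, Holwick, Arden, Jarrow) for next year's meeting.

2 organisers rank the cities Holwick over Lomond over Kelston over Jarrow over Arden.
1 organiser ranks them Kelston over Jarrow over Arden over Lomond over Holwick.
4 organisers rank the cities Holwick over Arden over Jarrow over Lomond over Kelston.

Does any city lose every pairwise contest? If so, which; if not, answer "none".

Kelston

Head-to-head results (7 organisers):
Lomond vs Kelston: Lomond wins 6–1.
Lomond vs Holwick: 1 for Lomond, 6 for Holwick — Holwick by 6–1.
Lomond vs Arden: Lomond preferred on 2 ballots; Arden wins 5–2.
Lomond–Jarrow: Jarrow 5–2.
Kelston–Holwick: Holwick 6–1.
Kelston vs Arden: Arden, 4–3.
Kelston–Jarrow: Jarrow 4–3.
Holwick vs Arden: Holwick is ranked higher on 2+4 = 6 ballots, Arden on 1. Holwick wins 6–1.
Holwick vs Jarrow: Holwick, 6–1.
Arden vs Jarrow: Arden is ranked higher on 4 ballots, Jarrow on 3. Arden wins 4–3.
Kelston loses to every other city — it is the Condorcet loser.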